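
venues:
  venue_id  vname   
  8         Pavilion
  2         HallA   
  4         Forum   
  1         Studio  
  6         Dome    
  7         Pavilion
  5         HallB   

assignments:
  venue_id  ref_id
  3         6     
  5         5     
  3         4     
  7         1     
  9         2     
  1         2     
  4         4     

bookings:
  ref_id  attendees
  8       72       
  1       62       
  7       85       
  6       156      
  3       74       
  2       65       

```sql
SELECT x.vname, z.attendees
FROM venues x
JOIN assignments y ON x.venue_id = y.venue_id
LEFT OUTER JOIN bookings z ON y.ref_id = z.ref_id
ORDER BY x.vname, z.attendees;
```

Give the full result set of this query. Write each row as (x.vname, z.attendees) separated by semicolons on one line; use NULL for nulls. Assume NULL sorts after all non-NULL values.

(Forum, NULL); (HallB, NULL); (Pavilion, 62); (Studio, 65)

Step 1 — x INNER JOIN y on venue_id → 4 row(s).
Then LEFT JOIN `bookings z` on ref_id: each of those 4 rows is kept; rows whose y.ref_id has no match in z get NULL for z's columns.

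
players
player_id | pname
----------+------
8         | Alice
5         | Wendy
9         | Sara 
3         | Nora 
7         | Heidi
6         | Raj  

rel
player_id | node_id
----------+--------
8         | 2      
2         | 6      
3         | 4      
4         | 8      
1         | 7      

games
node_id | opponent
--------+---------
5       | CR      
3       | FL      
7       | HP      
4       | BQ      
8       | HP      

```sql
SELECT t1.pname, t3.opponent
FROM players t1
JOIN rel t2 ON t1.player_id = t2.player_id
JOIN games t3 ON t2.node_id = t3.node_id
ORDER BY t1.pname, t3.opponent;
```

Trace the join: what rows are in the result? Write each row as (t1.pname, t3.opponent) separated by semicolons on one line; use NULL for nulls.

(Nora, BQ)

Step 1 — t1 INNER JOIN t2 on player_id → 2 row(s).
Then INNER JOIN `games t3` on node_id: keep only rows whose t2.node_id appears in t3.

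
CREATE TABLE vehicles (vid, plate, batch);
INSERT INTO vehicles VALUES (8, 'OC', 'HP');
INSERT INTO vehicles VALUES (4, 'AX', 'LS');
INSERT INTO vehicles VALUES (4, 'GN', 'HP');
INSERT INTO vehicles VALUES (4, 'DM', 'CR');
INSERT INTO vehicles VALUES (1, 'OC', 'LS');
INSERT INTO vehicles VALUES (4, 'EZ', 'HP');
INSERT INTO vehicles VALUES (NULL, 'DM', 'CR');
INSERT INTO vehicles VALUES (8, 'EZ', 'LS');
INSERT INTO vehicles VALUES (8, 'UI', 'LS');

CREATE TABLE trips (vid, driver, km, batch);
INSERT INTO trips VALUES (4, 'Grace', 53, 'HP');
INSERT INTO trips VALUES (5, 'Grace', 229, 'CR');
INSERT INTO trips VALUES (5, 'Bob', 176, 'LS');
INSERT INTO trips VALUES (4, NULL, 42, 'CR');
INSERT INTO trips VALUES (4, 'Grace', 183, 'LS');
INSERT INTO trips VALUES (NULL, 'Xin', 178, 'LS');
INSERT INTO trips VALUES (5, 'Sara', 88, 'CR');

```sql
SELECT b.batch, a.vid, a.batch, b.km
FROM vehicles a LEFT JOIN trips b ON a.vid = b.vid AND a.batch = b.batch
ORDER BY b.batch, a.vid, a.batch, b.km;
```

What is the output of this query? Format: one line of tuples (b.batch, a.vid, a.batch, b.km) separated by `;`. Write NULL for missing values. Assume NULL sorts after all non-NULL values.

LEFT JOIN keeps every row from `vehicles`; unmatched rows get NULL for `trips`'s columns.
Matching on a.vid = b.vid AND a.batch = b.batch. A NULL in a compared column never satisfies the condition.
- a (vid=8, batch=HP) has no partner → padded with NULL.
- a (vid=4, batch=LS) pairs with 1 row(s) of b.
- a (vid=4, batch=HP) pairs with 1 row(s) of b.
- a (vid=4, batch=CR) pairs with 1 row(s) of b.
- a (vid=1, batch=LS) has no partner → padded with NULL.
- a (vid=4, batch=HP) pairs with 1 row(s) of b.
- a (vid=NULL, batch=CR) has no partner → padded with NULL.
- a (vid=8, batch=LS) has no partner → padded with NULL.
- a (vid=8, batch=LS) has no partner → padded with NULL.
After projecting and ordering:
b.batch | a.vid | a.batch | b.km
CR | 4 | CR | 42
HP | 4 | HP | 53
HP | 4 | HP | 53
LS | 4 | LS | 183
NULL | 1 | LS | NULL
NULL | 8 | HP | NULL
NULL | 8 | LS | NULL
NULL | 8 | LS | NULL
NULL | NULL | CR | NULL

(CR, 4, CR, 42); (HP, 4, HP, 53); (HP, 4, HP, 53); (LS, 4, LS, 183); (NULL, 1, LS, NULL); (NULL, 8, HP, NULL); (NULL, 8, LS, NULL); (NULL, 8, LS, NULL); (NULL, NULL, CR, NULL)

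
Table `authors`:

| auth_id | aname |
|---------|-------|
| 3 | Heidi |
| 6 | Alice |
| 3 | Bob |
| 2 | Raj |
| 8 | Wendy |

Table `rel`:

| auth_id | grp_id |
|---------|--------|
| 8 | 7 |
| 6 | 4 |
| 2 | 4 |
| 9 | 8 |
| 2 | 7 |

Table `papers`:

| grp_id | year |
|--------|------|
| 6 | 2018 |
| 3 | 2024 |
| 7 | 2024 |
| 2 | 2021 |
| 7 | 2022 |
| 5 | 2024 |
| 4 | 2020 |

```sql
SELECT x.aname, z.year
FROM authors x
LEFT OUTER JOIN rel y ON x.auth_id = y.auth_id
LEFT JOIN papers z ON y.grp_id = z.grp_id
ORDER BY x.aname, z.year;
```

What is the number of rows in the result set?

Evaluate left to right. First `authors x LEFT JOIN rel y` on auth_id: 6 row(s).
Then LEFT JOIN `papers z` on grp_id: each of those 6 rows is kept; rows whose y.grp_id has no match in z get NULL for z's columns.
Result: 8 row(s).

8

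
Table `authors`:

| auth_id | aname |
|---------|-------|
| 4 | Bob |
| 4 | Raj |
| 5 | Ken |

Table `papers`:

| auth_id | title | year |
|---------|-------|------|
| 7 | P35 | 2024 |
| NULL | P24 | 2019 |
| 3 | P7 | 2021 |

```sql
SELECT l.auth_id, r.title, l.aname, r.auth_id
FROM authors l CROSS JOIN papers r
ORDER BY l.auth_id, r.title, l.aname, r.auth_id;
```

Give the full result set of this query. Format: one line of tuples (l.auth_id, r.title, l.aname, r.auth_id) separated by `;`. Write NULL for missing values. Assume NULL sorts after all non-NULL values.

CROSS JOIN pairs every row of `authors` with every row of `papers`: 3 × 3 = 9 rows.
After projecting and ordering:
l.auth_id | r.title | l.aname | r.auth_id
4 | P24 | Bob | NULL
4 | P24 | Raj | NULL
4 | P35 | Bob | 7
4 | P35 | Raj | 7
4 | P7 | Bob | 3
4 | P7 | Raj | 3
5 | P24 | Ken | NULL
5 | P35 | Ken | 7
5 | P7 | Ken | 3

(4, P24, Bob, NULL); (4, P24, Raj, NULL); (4, P35, Bob, 7); (4, P35, Raj, 7); (4, P7, Bob, 3); (4, P7, Raj, 3); (5, P24, Ken, NULL); (5, P35, Ken, 7); (5, P7, Ken, 3)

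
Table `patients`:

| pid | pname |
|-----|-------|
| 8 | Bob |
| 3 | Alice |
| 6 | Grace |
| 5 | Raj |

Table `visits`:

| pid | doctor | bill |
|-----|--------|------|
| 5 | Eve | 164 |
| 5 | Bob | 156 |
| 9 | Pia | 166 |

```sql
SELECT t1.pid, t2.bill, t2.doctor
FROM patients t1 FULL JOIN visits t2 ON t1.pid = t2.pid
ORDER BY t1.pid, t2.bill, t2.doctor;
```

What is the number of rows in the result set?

6

FULL OUTER JOIN keeps every row from both sides; unmatched rows get NULL for the other side's columns.
Matching on t1.pid = t2.pid.
- t1 row (pid=8): no match → kept, t2 columns NULL.
- t1 row (pid=3): no match → kept, t2 columns NULL.
- t1 row (pid=6): no match → kept, t2 columns NULL.
- t1 row (pid=5): matches 2 t2 row(s) → 2 output row(s).
- plus 1 unmatched t2 row(s), each kept with NULL t1 columns.
Total: 2 matched + 4 padded = 6 rows.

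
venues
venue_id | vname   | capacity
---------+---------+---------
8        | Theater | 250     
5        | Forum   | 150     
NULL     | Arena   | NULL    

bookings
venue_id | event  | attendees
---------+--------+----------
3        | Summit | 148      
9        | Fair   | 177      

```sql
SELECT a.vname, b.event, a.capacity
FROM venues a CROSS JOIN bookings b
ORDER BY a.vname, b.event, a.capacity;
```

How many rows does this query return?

CROSS JOIN pairs every row of `venues` with every row of `bookings`: 3 × 2 = 6 rows.

6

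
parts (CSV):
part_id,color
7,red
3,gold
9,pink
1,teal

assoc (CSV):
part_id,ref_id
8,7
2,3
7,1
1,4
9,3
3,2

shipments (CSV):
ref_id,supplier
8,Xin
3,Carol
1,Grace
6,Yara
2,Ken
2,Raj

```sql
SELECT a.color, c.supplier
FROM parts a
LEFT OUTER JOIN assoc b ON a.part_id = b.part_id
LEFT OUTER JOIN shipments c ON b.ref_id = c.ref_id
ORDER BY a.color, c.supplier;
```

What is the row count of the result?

Evaluate left to right. First `parts a LEFT JOIN assoc b` on part_id: 4 row(s).
Then LEFT JOIN `shipments c` on ref_id: each of those 4 rows is kept; rows whose b.ref_id has no match in c get NULL for c's columns.
Result: 5 row(s).

5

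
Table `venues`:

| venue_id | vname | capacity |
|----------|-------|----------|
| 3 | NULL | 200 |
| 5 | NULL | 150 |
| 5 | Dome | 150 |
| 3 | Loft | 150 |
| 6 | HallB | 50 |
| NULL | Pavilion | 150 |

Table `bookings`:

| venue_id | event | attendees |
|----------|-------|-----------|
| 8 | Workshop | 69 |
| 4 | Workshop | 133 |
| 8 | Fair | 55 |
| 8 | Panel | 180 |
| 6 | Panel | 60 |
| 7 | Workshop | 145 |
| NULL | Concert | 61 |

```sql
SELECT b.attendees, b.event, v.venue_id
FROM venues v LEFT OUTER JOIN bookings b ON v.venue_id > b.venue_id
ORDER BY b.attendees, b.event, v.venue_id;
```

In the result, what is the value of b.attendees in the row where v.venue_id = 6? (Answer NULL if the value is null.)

LEFT JOIN keeps every row from `venues`; unmatched rows get NULL for `bookings`'s columns.
Matching on v.venue_id > b.venue_id. A NULL in a compared column never satisfies the condition.
Matched pairs: 3; unmatched v rows kept: 3.

133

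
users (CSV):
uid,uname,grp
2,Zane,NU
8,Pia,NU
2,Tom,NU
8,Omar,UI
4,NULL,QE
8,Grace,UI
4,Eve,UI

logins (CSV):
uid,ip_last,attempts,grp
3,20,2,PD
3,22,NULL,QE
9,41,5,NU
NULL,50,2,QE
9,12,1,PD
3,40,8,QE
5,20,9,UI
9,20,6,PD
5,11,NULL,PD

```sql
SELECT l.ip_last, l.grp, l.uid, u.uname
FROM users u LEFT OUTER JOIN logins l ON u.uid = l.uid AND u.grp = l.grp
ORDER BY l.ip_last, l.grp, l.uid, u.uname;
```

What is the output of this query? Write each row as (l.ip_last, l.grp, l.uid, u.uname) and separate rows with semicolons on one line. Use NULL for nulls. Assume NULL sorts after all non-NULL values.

(NULL, NULL, NULL, Eve); (NULL, NULL, NULL, Grace); (NULL, NULL, NULL, Omar); (NULL, NULL, NULL, Pia); (NULL, NULL, NULL, Tom); (NULL, NULL, NULL, Zane); (NULL, NULL, NULL, NULL)

LEFT JOIN keeps every row from `users`; unmatched rows get NULL for `logins`'s columns.
Matching on u.uid = l.uid AND u.grp = l.grp. A NULL in a compared column never satisfies the condition.
- u (uid=2, grp=NU) has no partner → padded with NULL.
- u (uid=8, grp=NU) has no partner → padded with NULL.
- u (uid=2, grp=NU) has no partner → padded with NULL.
- u (uid=8, grp=UI) has no partner → padded with NULL.
- u (uid=4, grp=QE) has no partner → padded with NULL.
- u (uid=8, grp=UI) has no partner → padded with NULL.
- u (uid=4, grp=UI) has no partner → padded with NULL.
After projecting and ordering:
l.ip_last | l.grp | l.uid | u.uname
NULL | NULL | NULL | Eve
NULL | NULL | NULL | Grace
NULL | NULL | NULL | Omar
NULL | NULL | NULL | Pia
NULL | NULL | NULL | Tom
NULL | NULL | NULL | Zane
NULL | NULL | NULL | NULL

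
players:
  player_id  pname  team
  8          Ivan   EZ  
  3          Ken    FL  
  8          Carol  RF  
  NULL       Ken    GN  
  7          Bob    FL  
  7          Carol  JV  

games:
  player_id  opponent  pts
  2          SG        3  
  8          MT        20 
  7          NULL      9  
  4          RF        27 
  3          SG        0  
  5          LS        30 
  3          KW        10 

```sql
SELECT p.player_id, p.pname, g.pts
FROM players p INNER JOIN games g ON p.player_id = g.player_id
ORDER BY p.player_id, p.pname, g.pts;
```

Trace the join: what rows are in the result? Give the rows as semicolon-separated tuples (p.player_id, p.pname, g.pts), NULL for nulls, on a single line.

INNER JOIN keeps only pairs where the ON condition holds.
Matching on p.player_id = g.player_id. A NULL in a compared column never satisfies the condition.
Matched pairs: 6.

(3, Ken, 0); (3, Ken, 10); (7, Bob, 9); (7, Carol, 9); (8, Carol, 20); (8, Ivan, 20)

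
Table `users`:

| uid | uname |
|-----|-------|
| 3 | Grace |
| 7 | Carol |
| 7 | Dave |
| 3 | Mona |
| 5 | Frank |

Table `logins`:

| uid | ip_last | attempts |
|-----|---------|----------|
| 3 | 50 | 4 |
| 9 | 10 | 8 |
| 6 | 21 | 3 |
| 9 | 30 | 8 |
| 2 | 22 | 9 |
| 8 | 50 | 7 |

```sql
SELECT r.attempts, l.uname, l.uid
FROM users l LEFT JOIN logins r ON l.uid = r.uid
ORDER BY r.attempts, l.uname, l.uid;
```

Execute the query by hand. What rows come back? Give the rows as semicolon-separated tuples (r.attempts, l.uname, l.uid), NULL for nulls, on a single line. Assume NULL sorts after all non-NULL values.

LEFT JOIN keeps every row from `users`; unmatched rows get NULL for `logins`'s columns.
Matching on l.uid = r.uid.
Matched pairs: 2; unmatched l rows kept: 3.

(4, Grace, 3); (4, Mona, 3); (NULL, Carol, 7); (NULL, Dave, 7); (NULL, Frank, 5)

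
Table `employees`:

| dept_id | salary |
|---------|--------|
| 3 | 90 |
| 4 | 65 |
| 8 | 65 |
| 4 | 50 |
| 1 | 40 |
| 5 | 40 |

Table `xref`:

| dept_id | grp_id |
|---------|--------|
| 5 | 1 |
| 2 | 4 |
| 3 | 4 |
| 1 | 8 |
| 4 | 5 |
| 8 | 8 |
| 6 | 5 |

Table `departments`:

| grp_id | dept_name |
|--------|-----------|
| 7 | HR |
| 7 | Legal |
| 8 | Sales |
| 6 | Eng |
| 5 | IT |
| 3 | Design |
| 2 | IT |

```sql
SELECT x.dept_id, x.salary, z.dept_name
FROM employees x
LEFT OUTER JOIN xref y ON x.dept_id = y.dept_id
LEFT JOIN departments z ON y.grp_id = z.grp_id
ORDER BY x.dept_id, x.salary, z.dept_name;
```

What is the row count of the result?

Evaluate left to right. First `employees x LEFT JOIN xref y` on dept_id: 6 row(s).
Then LEFT JOIN `departments z` on grp_id: each of those 6 rows is kept; rows whose y.grp_id has no match in z get NULL for z's columns.
Result: 6 row(s).

6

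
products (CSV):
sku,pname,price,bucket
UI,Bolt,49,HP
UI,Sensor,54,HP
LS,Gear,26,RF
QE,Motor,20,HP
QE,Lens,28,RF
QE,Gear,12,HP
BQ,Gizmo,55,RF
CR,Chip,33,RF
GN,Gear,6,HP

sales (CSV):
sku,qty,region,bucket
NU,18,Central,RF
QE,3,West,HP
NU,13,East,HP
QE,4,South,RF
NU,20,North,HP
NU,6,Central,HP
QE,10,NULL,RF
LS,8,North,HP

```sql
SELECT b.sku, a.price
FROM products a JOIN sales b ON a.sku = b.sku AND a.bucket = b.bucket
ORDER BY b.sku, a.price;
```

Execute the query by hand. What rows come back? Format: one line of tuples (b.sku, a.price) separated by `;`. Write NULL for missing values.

INNER JOIN keeps only pairs where the ON condition holds.
Matching on a.sku = b.sku AND a.bucket = b.bucket.
- sku=UI, bucket=HP: no matching b row, dropped.
- sku=UI, bucket=HP: no matching b row, dropped.
- sku=LS, bucket=RF: no matching b row, dropped.
- sku=QE, bucket=HP: 1 matching b row(s), so 1 row(s) emitted.
- sku=QE, bucket=RF: 2 matching b row(s), so 2 row(s) emitted.
- sku=QE, bucket=HP: 1 matching b row(s), so 1 row(s) emitted.
- sku=BQ, bucket=RF: no matching b row, dropped.
- sku=CR, bucket=RF: no matching b row, dropped.
- sku=GN, bucket=HP: no matching b row, dropped.
After projecting and ordering:
b.sku | a.price
QE | 12
QE | 20
QE | 28
QE | 28

(QE, 12); (QE, 20); (QE, 28); (QE, 28)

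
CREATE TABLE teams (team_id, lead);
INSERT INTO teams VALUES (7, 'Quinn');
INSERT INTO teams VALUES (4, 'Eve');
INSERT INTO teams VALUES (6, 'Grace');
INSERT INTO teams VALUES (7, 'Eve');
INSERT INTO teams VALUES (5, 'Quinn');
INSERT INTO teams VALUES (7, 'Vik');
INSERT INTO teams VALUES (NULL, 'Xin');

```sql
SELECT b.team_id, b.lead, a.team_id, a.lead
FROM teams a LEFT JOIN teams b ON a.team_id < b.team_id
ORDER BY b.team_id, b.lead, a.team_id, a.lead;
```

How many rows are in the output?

LEFT JOIN keeps every row from `teams a`; unmatched rows get NULL for `teams b`'s columns.
Matching on a.team_id < b.team_id. A NULL in a compared column never satisfies the condition.
Matched pairs: 12; unmatched a rows kept: 4.
Total: 12 matched + 4 padded = 16 rows.

16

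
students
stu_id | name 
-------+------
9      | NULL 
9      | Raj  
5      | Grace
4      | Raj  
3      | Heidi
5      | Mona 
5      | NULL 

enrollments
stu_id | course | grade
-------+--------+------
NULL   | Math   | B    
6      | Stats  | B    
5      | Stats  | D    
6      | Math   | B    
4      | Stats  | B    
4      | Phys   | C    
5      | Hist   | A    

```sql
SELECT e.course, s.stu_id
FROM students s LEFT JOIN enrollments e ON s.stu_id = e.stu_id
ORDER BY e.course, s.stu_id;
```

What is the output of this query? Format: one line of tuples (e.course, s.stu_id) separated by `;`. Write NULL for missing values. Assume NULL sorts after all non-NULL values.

LEFT JOIN keeps every row from `students`; unmatched rows get NULL for `enrollments`'s columns.
Matching on s.stu_id = e.stu_id. A NULL in a compared column never satisfies the condition.
- stu_id=9: no e row matches, row kept with e columns NULL.
- stu_id=9: no e row matches, row kept with e columns NULL.
- stu_id=5: 2 matching e row(s), so 2 row(s) emitted.
- stu_id=4: 2 matching e row(s), so 2 row(s) emitted.
- stu_id=3: no e row matches, row kept with e columns NULL.
- stu_id=5: 2 matching e row(s), so 2 row(s) emitted.
- stu_id=5: 2 matching e row(s), so 2 row(s) emitted.

(Hist, 5); (Hist, 5); (Hist, 5); (Phys, 4); (Stats, 4); (Stats, 5); (Stats, 5); (Stats, 5); (NULL, 3); (NULL, 9); (NULL, 9)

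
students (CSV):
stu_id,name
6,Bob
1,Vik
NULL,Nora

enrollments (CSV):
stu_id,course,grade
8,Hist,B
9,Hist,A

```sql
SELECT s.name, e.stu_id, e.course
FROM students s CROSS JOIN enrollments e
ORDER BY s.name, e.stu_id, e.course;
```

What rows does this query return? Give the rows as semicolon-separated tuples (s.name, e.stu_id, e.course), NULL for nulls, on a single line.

CROSS JOIN pairs every row of `students` with every row of `enrollments`: 3 × 2 = 6 rows.

(Bob, 8, Hist); (Bob, 9, Hist); (Nora, 8, Hist); (Nora, 9, Hist); (Vik, 8, Hist); (Vik, 9, Hist)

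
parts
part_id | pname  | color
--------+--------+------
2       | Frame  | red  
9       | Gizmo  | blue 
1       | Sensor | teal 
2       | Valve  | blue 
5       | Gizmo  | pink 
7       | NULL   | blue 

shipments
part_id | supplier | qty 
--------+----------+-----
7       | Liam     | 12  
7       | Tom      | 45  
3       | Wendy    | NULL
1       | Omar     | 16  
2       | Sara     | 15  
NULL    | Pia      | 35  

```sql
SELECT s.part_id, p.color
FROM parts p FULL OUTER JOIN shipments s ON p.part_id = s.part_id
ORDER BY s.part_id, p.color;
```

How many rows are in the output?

FULL OUTER JOIN keeps every row from both sides; unmatched rows get NULL for the other side's columns.
Matching on p.part_id = s.part_id. A NULL in a compared column never satisfies the condition.
Matched pairs: 5; unmatched p rows kept: 2; unmatched s rows kept: 2.
Total: 5 matched + 4 padded = 9 rows.

9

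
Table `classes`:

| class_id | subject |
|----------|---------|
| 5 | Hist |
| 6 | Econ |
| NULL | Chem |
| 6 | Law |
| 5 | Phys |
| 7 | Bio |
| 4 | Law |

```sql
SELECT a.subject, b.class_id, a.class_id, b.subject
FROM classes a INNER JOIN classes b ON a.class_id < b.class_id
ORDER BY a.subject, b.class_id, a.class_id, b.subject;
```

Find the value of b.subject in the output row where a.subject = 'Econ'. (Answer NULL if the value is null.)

INNER JOIN keeps only pairs where the ON condition holds.
Matching on a.class_id < b.class_id. A NULL in a compared column never satisfies the condition.
- a row (class_id=5): matches 3 b row(s) → 3 output row(s).
- a row (class_id=6): matches 1 b row(s) → 1 output row(s).
- a row (class_id=NULL): no match → dropped.
- a row (class_id=6): matches 1 b row(s) → 1 output row(s).
- a row (class_id=5): matches 3 b row(s) → 3 output row(s).
- a row (class_id=7): no match → dropped.
- a row (class_id=4): matches 5 b row(s) → 5 output row(s).

Bio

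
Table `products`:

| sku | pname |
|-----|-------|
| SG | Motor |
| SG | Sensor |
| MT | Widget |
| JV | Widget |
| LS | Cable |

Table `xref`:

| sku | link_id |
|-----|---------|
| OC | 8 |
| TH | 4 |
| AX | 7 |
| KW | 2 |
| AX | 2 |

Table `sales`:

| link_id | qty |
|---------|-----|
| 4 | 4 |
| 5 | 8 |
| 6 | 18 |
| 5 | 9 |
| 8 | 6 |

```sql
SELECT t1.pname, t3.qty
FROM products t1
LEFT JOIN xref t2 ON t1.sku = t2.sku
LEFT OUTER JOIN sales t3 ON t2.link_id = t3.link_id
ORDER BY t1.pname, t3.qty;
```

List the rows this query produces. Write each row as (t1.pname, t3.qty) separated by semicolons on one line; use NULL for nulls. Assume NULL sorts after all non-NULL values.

(Cable, NULL); (Motor, NULL); (Sensor, NULL); (Widget, NULL); (Widget, NULL)

Joins associate left-to-right: products LEFT JOIN xref on sku gives 5 intermediate row(s).
Then LEFT JOIN `sales t3` on link_id: each of those 5 rows is kept; rows whose t2.link_id has no match in t3 get NULL for t3's columns.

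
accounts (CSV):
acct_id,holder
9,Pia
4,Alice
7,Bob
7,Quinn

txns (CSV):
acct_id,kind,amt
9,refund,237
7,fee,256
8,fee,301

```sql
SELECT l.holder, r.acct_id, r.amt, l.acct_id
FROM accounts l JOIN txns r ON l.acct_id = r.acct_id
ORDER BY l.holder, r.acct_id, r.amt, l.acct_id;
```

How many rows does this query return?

3

INNER JOIN keeps only pairs where the ON condition holds.
Matching on l.acct_id = r.acct_id.
- l[0] acct_id=9 → 1 match(es) in r → 1 row(s).
- l[1] acct_id=4 → no match; dropped.
- l[2] acct_id=7 → 1 match(es) in r → 1 row(s).
- l[3] acct_id=7 → 1 match(es) in r → 1 row(s).
Total: 3 rows.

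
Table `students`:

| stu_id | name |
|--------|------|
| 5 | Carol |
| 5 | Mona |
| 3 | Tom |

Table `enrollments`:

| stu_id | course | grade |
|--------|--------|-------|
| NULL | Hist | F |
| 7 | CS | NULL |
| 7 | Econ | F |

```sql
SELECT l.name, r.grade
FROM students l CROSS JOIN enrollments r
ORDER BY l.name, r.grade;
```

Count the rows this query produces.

9

CROSS JOIN pairs every row of `students` with every row of `enrollments`: 3 × 3 = 9 rows.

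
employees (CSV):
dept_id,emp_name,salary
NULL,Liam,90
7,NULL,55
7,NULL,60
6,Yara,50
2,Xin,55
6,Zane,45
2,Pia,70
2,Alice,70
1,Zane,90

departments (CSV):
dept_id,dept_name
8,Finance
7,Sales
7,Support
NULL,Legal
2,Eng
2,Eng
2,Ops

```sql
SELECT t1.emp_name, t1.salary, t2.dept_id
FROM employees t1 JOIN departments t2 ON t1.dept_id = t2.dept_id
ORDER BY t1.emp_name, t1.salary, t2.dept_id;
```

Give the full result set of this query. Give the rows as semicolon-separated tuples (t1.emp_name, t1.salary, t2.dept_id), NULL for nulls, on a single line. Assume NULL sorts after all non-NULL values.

(Alice, 70, 2); (Alice, 70, 2); (Alice, 70, 2); (Pia, 70, 2); (Pia, 70, 2); (Pia, 70, 2); (Xin, 55, 2); (Xin, 55, 2); (Xin, 55, 2); (NULL, 55, 7); (NULL, 55, 7); (NULL, 60, 7); (NULL, 60, 7)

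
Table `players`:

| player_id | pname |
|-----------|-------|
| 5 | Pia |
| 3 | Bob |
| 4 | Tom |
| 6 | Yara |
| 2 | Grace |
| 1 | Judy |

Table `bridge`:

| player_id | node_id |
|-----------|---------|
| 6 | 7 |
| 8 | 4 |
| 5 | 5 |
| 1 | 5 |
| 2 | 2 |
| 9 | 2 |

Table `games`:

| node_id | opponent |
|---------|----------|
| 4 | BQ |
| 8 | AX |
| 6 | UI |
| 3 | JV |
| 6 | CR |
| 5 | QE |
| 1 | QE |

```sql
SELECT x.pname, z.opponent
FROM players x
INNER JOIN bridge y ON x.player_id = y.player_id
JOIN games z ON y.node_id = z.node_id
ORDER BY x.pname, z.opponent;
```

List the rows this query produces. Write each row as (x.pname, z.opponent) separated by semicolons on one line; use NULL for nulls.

Step 1 — x INNER JOIN y on player_id → 4 row(s).
Then INNER JOIN `games z` on node_id: keep only rows whose y.node_id appears in z.

(Judy, QE); (Pia, QE)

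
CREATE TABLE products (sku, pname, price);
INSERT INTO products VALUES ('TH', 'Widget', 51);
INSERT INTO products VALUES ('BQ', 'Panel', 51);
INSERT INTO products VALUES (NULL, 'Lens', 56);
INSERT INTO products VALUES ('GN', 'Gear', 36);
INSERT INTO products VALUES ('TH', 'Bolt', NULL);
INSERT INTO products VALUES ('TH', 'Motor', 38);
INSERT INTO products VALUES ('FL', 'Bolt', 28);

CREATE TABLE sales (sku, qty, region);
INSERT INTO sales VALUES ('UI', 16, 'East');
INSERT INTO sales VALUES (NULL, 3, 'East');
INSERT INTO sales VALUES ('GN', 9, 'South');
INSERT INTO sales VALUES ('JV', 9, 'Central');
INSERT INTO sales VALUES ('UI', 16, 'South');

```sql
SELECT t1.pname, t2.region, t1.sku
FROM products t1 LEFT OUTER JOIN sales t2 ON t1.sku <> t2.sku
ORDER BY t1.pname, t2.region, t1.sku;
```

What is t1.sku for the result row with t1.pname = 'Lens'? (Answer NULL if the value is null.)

NULL

LEFT JOIN keeps every row from `products`; unmatched rows get NULL for `sales`'s columns.
Matching on t1.sku <> t2.sku. A NULL in a compared column never satisfies the condition.
Matched pairs: 23; unmatched t1 rows kept: 1.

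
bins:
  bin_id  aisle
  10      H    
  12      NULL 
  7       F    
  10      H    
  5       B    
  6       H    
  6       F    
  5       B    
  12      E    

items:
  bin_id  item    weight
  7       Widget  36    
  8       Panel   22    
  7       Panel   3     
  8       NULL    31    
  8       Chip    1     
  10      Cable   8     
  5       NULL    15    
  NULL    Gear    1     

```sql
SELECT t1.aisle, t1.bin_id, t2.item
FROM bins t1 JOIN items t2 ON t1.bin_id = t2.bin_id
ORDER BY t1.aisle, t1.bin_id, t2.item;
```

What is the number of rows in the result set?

INNER JOIN keeps only pairs where the ON condition holds.
Matching on t1.bin_id = t2.bin_id. A NULL in a compared column never satisfies the condition.
Matched pairs: 6.
Total: 6 rows.

6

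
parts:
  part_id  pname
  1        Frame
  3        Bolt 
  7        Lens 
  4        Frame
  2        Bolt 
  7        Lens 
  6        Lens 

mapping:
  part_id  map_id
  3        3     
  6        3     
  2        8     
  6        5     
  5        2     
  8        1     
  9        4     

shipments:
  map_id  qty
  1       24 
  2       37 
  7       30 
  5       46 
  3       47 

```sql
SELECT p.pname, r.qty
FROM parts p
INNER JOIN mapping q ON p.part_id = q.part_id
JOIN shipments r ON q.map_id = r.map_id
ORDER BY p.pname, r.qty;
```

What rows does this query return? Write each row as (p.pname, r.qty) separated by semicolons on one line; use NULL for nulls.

Step 1 — p INNER JOIN q on part_id → 4 row(s).
Then INNER JOIN `shipments r` on map_id: keep only rows whose q.map_id appears in r.

(Bolt, 47); (Lens, 46); (Lens, 47)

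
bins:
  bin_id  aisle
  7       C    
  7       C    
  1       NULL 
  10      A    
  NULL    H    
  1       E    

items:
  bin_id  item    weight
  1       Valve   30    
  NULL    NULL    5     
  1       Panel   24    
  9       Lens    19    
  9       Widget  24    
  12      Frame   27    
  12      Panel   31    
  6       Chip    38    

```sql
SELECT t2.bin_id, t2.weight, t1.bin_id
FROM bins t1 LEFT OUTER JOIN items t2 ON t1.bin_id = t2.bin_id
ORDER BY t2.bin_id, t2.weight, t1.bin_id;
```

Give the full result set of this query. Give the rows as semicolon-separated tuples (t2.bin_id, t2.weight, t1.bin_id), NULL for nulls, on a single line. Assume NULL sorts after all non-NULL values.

(1, 24, 1); (1, 24, 1); (1, 30, 1); (1, 30, 1); (NULL, NULL, 7); (NULL, NULL, 7); (NULL, NULL, 10); (NULL, NULL, NULL)

LEFT JOIN keeps every row from `bins`; unmatched rows get NULL for `items`'s columns.
Matching on t1.bin_id = t2.bin_id. A NULL in a compared column never satisfies the condition.
Matched pairs: 4; unmatched t1 rows kept: 4.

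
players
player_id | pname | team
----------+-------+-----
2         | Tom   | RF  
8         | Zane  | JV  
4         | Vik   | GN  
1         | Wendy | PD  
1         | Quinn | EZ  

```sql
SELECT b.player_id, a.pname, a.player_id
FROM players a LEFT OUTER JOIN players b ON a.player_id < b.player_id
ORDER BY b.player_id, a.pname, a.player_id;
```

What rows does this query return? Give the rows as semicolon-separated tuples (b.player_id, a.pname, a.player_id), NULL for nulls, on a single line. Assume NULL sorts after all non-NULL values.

(2, Quinn, 1); (2, Wendy, 1); (4, Quinn, 1); (4, Tom, 2); (4, Wendy, 1); (8, Quinn, 1); (8, Tom, 2); (8, Vik, 4); (8, Wendy, 1); (NULL, Zane, 8)

LEFT JOIN keeps every row from `players a`; unmatched rows get NULL for `players b`'s columns.
Matching on a.player_id < b.player_id.
Matched pairs: 9; unmatched a rows kept: 1.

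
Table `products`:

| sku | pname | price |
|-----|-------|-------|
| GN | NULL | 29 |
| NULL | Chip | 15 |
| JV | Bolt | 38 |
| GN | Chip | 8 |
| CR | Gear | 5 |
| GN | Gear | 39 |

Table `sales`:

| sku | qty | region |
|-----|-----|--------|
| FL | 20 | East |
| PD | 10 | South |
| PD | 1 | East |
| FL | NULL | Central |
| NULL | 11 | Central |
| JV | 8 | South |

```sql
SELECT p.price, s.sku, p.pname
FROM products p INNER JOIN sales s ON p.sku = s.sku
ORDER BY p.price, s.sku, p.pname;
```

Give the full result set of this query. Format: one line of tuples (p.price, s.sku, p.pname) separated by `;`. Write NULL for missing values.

(38, JV, Bolt)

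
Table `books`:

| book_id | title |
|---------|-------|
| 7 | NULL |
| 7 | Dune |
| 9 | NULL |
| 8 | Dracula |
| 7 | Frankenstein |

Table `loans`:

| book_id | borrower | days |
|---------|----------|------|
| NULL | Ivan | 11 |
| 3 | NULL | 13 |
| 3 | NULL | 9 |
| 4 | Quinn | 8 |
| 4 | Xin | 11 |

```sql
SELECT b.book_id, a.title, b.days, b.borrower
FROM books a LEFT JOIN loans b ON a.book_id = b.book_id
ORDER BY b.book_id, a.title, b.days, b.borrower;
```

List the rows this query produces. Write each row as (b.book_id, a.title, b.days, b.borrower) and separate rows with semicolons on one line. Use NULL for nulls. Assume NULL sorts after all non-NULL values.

LEFT JOIN keeps every row from `books`; unmatched rows get NULL for `loans`'s columns.
Matching on a.book_id = b.book_id. A NULL in a compared column never satisfies the condition.
Matched pairs: 0; unmatched a rows kept: 5.

(NULL, Dracula, NULL, NULL); (NULL, Dune, NULL, NULL); (NULL, Frankenstein, NULL, NULL); (NULL, NULL, NULL, NULL); (NULL, NULL, NULL, NULL)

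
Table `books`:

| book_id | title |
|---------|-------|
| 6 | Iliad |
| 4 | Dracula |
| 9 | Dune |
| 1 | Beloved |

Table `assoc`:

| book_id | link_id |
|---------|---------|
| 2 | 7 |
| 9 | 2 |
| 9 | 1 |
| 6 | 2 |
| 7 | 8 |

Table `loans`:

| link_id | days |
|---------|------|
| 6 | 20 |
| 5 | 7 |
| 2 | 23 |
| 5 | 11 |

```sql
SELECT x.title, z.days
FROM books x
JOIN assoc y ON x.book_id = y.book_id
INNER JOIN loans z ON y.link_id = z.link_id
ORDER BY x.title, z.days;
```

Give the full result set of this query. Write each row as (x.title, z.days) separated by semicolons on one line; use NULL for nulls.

(Dune, 23); (Iliad, 23)

Step 1 — x INNER JOIN y on book_id → 3 row(s).
Then INNER JOIN `loans z` on link_id: keep only rows whose y.link_id appears in z.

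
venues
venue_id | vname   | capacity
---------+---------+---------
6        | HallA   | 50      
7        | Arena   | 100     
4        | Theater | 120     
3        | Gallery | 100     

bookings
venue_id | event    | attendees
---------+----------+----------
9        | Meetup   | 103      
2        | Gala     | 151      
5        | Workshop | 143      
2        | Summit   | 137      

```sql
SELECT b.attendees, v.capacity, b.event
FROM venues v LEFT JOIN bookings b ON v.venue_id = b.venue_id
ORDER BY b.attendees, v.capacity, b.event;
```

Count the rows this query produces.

LEFT JOIN keeps every row from `venues`; unmatched rows get NULL for `bookings`'s columns.
Matching on v.venue_id = b.venue_id.
- v row (venue_id=6): no match → kept, b columns NULL.
- v row (venue_id=7): no match → kept, b columns NULL.
- v row (venue_id=4): no match → kept, b columns NULL.
- v row (venue_id=3): no match → kept, b columns NULL.
Total: 0 matched + 4 padded = 4 rows.

4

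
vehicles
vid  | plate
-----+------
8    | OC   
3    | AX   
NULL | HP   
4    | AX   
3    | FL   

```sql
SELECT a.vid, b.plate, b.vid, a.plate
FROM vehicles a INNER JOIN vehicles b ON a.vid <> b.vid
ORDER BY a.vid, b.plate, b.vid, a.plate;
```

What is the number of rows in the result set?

INNER JOIN keeps only pairs where the ON condition holds.
Matching on a.vid <> b.vid. A NULL in a compared column never satisfies the condition.
- a (vid=8) pairs with 3 row(s) of b.
- a (vid=3) pairs with 2 row(s) of b.
- a (vid=NULL) has no partner → excluded.
- a (vid=4) pairs with 3 row(s) of b.
- a (vid=3) pairs with 2 row(s) of b.
Total: 10 rows.

10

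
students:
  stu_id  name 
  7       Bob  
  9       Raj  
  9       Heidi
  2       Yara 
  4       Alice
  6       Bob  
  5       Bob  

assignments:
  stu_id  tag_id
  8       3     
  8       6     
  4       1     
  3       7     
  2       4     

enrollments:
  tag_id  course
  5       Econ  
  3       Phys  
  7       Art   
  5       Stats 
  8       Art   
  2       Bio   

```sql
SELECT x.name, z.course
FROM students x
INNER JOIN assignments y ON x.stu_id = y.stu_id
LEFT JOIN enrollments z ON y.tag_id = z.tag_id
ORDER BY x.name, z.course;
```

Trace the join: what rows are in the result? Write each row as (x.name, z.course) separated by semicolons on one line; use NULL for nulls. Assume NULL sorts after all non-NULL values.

Joins associate left-to-right: students INNER JOIN assignments on stu_id gives 2 intermediate row(s).
Then LEFT JOIN `enrollments z` on tag_id: each of those 2 rows is kept; rows whose y.tag_id has no match in z get NULL for z's columns.

(Alice, NULL); (Yara, NULL)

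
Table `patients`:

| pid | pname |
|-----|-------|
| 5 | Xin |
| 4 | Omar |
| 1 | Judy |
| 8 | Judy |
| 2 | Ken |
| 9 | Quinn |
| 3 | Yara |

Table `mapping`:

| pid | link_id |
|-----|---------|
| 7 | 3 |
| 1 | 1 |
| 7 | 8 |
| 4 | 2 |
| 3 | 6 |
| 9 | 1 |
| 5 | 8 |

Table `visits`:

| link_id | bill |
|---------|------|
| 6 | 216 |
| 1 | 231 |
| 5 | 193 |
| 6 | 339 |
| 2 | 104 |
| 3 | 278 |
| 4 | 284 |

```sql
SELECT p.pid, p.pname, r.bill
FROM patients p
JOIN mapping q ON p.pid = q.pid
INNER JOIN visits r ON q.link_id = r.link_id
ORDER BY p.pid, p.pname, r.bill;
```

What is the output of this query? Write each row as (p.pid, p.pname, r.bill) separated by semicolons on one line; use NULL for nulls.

(1, Judy, 231); (3, Yara, 216); (3, Yara, 339); (4, Omar, 104); (9, Quinn, 231)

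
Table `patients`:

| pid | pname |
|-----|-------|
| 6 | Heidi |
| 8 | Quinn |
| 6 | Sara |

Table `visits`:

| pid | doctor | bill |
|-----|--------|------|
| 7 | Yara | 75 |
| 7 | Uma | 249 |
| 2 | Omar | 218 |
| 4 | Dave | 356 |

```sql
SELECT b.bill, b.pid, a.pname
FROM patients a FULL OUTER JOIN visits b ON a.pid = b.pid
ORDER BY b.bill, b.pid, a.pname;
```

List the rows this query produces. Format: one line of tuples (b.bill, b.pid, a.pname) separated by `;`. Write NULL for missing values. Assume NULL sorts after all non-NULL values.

(75, 7, NULL); (218, 2, NULL); (249, 7, NULL); (356, 4, NULL); (NULL, NULL, Heidi); (NULL, NULL, Quinn); (NULL, NULL, Sara)

FULL OUTER JOIN keeps every row from both sides; unmatched rows get NULL for the other side's columns.
Matching on a.pid = b.pid.
- a (pid=6) has no partner → padded with NULL.
- a (pid=8) has no partner → padded with NULL.
- a (pid=6) has no partner → padded with NULL.
- plus 4 unmatched b row(s), each kept with NULL a columns.
After projecting and ordering:
b.bill | b.pid | a.pname
75 | 7 | NULL
218 | 2 | NULL
249 | 7 | NULL
356 | 4 | NULL
NULL | NULL | Heidi
NULL | NULL | Quinn
NULL | NULL | Sara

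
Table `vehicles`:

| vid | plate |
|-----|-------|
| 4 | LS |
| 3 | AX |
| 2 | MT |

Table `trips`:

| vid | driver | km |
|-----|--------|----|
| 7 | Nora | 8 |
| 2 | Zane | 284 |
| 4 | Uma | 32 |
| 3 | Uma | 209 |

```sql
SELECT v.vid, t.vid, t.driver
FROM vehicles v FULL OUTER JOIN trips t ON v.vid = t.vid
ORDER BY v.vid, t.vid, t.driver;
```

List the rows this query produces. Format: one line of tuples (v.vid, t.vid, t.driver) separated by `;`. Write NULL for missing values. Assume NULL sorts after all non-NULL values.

(2, 2, Zane); (3, 3, Uma); (4, 4, Uma); (NULL, 7, Nora)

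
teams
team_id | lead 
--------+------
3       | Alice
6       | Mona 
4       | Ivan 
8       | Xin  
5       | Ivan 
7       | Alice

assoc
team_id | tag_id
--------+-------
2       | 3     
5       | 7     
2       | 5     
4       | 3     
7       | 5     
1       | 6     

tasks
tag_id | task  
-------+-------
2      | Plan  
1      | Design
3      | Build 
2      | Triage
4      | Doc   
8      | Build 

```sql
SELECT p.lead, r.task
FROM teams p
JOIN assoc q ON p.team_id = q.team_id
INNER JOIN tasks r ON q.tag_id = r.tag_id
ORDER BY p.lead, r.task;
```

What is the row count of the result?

1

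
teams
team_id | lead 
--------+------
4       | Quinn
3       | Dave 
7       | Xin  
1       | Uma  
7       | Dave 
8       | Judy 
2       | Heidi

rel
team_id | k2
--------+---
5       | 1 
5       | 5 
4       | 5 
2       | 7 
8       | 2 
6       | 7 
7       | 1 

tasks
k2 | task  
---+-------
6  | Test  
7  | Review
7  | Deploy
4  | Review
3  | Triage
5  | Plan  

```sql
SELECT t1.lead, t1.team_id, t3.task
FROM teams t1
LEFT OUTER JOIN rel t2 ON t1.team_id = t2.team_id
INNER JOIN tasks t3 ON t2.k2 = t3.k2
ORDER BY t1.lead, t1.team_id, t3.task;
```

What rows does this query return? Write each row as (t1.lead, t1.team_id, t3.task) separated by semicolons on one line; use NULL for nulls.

(Heidi, 2, Deploy); (Heidi, 2, Review); (Quinn, 4, Plan)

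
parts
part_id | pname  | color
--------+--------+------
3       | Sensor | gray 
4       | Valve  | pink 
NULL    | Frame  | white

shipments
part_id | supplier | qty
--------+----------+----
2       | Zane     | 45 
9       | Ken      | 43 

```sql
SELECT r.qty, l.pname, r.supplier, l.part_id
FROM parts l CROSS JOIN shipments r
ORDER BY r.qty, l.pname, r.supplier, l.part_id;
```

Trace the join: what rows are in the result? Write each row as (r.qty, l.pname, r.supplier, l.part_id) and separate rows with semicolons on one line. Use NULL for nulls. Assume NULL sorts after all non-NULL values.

(43, Frame, Ken, NULL); (43, Sensor, Ken, 3); (43, Valve, Ken, 4); (45, Frame, Zane, NULL); (45, Sensor, Zane, 3); (45, Valve, Zane, 4)

CROSS JOIN pairs every row of `parts` with every row of `shipments`: 3 × 2 = 6 rows.
After projecting and ordering:
r.qty | l.pname | r.supplier | l.part_id
43 | Frame | Ken | NULL
43 | Sensor | Ken | 3
43 | Valve | Ken | 4
45 | Frame | Zane | NULL
45 | Sensor | Zane | 3
45 | Valve | Zane | 4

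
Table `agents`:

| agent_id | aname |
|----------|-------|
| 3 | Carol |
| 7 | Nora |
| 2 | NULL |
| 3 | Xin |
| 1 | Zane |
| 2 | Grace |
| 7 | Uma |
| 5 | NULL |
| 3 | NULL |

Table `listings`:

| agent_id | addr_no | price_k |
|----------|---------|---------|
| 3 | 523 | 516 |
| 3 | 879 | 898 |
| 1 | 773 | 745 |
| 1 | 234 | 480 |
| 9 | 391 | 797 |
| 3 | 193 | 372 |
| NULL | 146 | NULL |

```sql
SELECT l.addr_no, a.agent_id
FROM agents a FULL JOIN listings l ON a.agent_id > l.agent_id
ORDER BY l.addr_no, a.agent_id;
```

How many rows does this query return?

28

FULL OUTER JOIN keeps every row from both sides; unmatched rows get NULL for the other side's columns.
Matching on a.agent_id > l.agent_id. A NULL in a compared column never satisfies the condition.
- a (agent_id=3) pairs with 2 row(s) of l.
- a (agent_id=7) pairs with 5 row(s) of l.
- a (agent_id=2) pairs with 2 row(s) of l.
- a (agent_id=3) pairs with 2 row(s) of l.
- a (agent_id=1) has no partner → padded with NULL.
- a (agent_id=2) pairs with 2 row(s) of l.
- a (agent_id=7) pairs with 5 row(s) of l.
- a (agent_id=5) pairs with 5 row(s) of l.
- a (agent_id=3) pairs with 2 row(s) of l.
- 2 l row(s) had no a match → kept, a columns NULL.
Total: 25 matched + 3 padded = 28 rows.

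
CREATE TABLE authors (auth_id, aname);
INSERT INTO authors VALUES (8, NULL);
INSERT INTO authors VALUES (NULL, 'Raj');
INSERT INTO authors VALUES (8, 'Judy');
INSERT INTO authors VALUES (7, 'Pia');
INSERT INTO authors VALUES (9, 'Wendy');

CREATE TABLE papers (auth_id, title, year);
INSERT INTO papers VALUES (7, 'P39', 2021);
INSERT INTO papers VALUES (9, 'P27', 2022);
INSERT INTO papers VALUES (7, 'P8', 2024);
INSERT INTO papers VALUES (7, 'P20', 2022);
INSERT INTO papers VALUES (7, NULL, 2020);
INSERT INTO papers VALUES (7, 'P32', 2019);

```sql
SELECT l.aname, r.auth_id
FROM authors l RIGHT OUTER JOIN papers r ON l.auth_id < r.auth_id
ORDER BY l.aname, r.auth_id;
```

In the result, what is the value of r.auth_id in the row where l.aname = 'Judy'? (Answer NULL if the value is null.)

RIGHT JOIN keeps every row from `papers`; unmatched rows get NULL for `authors`'s columns.
Matching on l.auth_id < r.auth_id. A NULL in a compared column never satisfies the condition.
Matched pairs: 3; unmatched r rows kept: 5.

9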